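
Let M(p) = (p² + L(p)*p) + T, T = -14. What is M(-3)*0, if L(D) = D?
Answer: 0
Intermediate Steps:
M(p) = -14 + 2*p² (M(p) = (p² + p*p) - 14 = (p² + p²) - 14 = 2*p² - 14 = -14 + 2*p²)
M(-3)*0 = (-14 + 2*(-3)²)*0 = (-14 + 2*9)*0 = (-14 + 18)*0 = 4*0 = 0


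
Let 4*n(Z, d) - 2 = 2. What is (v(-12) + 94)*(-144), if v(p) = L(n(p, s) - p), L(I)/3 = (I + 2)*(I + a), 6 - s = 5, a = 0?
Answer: -97776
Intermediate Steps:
s = 1 (s = 6 - 1*5 = 6 - 5 = 1)
n(Z, d) = 1 (n(Z, d) = ½ + (¼)*2 = ½ + ½ = 1)
L(I) = 3*I*(2 + I) (L(I) = 3*((I + 2)*(I + 0)) = 3*((2 + I)*I) = 3*(I*(2 + I)) = 3*I*(2 + I))
v(p) = 3*(1 - p)*(3 - p) (v(p) = 3*(1 - p)*(2 + (1 - p)) = 3*(1 - p)*(3 - p))
(v(-12) + 94)*(-144) = ((9 - 12*(-12) + 3*(-12)²) + 94)*(-144) = ((9 + 144 + 3*144) + 94)*(-144) = ((9 + 144 + 432) + 94)*(-144) = (585 + 94)*(-144) = 679*(-144) = -97776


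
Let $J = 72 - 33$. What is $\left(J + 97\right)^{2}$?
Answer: $18496$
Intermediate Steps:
$J = 39$
$\left(J + 97\right)^{2} = \left(39 + 97\right)^{2} = 136^{2} = 18496$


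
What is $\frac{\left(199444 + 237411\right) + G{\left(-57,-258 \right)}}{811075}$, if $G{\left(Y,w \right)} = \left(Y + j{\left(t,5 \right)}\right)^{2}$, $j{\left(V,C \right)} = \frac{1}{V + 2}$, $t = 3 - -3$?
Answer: $\frac{5633149}{10381760} \approx 0.5426$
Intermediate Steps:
$t = 6$ ($t = 3 + 3 = 6$)
$j{\left(V,C \right)} = \frac{1}{2 + V}$
$G{\left(Y,w \right)} = \left(\frac{1}{8} + Y\right)^{2}$ ($G{\left(Y,w \right)} = \left(Y + \frac{1}{2 + 6}\right)^{2} = \left(Y + \frac{1}{8}\right)^{2} = \left(\frac{1}{8} + Y\right)^{2}$)
$\frac{\left(199444 + 237411\right) + G{\left(-57,-258 \right)}}{811075} = \frac{\left(199444 + 237411\right) + \frac{\left(1 + 8 \left(-57\right)\right)^{2}}{64}}{811075} = \left(436855 + \frac{\left(1 - 456\right)^{2}}{64}\right) \frac{1}{811075} = \left(436855 + \frac{\left(-455\right)^{2}}{64}\right) \frac{1}{811075} = \left(436855 + \frac{1}{64} \cdot 207025\right) \frac{1}{811075} = \left(436855 + \frac{207025}{64}\right) \frac{1}{811075} = \frac{28165745}{64} \cdot \frac{1}{811075} = \frac{5633149}{10381760}$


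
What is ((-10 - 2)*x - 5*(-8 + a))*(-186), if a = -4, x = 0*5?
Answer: -11160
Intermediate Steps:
x = 0
((-10 - 2)*x - 5*(-8 + a))*(-186) = ((-10 - 2)*0 - 5*(-8 - 4))*(-186) = (-12*0 - 5*(-12))*(-186) = (0 + 60)*(-186) = 60*(-186) = -11160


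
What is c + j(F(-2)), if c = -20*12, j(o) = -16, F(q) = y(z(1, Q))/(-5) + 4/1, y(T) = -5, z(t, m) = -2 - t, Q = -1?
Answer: -256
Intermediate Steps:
F(q) = 5 (F(q) = -5/(-5) + 4/1 = -5*(-1/5) + 4*1 = 1 + 4 = 5)
c = -240
c + j(F(-2)) = -240 - 16 = -256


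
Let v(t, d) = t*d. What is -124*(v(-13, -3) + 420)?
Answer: -56916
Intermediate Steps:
v(t, d) = d*t
-124*(v(-13, -3) + 420) = -124*(-3*(-13) + 420) = -124*(39 + 420) = -124*459 = -56916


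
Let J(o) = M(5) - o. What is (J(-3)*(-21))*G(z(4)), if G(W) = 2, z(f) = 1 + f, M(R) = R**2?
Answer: -1176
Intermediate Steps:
J(o) = 25 - o (J(o) = 5**2 - o = 25 - o)
(J(-3)*(-21))*G(z(4)) = ((25 - 1*(-3))*(-21))*2 = ((25 + 3)*(-21))*2 = (28*(-21))*2 = -588*2 = -1176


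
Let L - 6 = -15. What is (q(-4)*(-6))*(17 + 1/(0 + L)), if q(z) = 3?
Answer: -304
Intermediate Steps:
L = -9 (L = 6 - 15 = -9)
(q(-4)*(-6))*(17 + 1/(0 + L)) = (3*(-6))*(17 + 1/(0 - 9)) = -18*(17 + 1/(-9)) = -18*(17 - ⅑) = -18*152/9 = -304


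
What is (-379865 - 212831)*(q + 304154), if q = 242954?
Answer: -324268723168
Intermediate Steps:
(-379865 - 212831)*(q + 304154) = (-379865 - 212831)*(242954 + 304154) = -592696*547108 = -324268723168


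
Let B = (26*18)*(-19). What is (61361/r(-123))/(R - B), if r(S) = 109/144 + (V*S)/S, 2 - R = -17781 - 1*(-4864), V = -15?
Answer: -8835984/44734361 ≈ -0.19752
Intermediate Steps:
R = 12919 (R = 2 - (-17781 - 1*(-4864)) = 2 - (-17781 + 4864) = 2 - 1*(-12917) = 2 + 12917 = 12919)
r(S) = -2051/144 (r(S) = 109/144 + (-15*S)/S = 109*(1/144) - 15 = 109/144 - 15 = -2051/144)
B = -8892 (B = 468*(-19) = -8892)
(61361/r(-123))/(R - B) = (61361/(-2051/144))/(12919 - 1*(-8892)) = (61361*(-144/2051))/(12919 + 8892) = -8835984/2051/21811 = -8835984/2051*1/21811 = -8835984/44734361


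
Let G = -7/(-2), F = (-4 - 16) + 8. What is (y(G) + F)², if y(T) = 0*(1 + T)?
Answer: 144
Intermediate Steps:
F = -12 (F = -20 + 8 = -12)
G = 7/2 (G = -7*(-½) = 7/2 ≈ 3.5000)
y(T) = 0
(y(G) + F)² = (0 - 12)² = (-12)² = 144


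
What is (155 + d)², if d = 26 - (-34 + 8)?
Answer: 42849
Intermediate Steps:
d = 52 (d = 26 - 1*(-26) = 26 + 26 = 52)
(155 + d)² = (155 + 52)² = 207² = 42849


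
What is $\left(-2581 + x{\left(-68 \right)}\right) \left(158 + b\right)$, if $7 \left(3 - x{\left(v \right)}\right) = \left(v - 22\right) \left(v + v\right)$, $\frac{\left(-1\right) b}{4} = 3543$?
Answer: $60632572$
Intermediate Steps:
$b = -14172$ ($b = \left(-4\right) 3543 = -14172$)
$x{\left(v \right)} = 3 - \frac{2 v \left(-22 + v\right)}{7}$ ($x{\left(v \right)} = 3 - \frac{\left(v - 22\right) \left(v + v\right)}{7} = 3 - \frac{\left(-22 + v\right) 2 v}{7} = 3 - \frac{2 v \left(-22 + v\right)}{7}$)
$\left(-2581 + x{\left(-68 \right)}\right) \left(158 + b\right) = \left(-2581 + \left(3 - \frac{2 \left(-68\right)^{2}}{7} + \frac{44}{7} \left(-68\right)\right)\right) \left(158 - 14172\right) = \left(-2581 - \frac{12219}{7}\right) \left(-14014\right) = \left(- \frac{30286}{7}\right) \left(-14014\right) = 60632572$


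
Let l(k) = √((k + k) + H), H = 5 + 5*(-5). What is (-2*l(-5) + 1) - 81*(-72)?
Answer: 5833 - 2*I*√30 ≈ 5833.0 - 10.954*I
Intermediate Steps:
H = -20 (H = 5 - 25 = -20)
l(k) = √(-20 + 2*k) (l(k) = √((k + k) - 20) = √(2*k - 20) = √(-20 + 2*k))
(-2*l(-5) + 1) - 81*(-72) = (-2*√(-20 + 2*(-5)) + 1) - 81*(-72) = (-2*√(-20 - 10) + 1) + 5832 = (-2*I*√30 + 1) + 5832 = (1 - 2*I*√30) + 5832 = 5833 - 2*I*√30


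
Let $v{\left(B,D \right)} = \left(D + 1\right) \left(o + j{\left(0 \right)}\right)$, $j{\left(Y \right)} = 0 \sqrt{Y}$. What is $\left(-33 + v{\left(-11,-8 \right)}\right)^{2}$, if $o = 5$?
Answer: $4624$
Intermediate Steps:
$j{\left(Y \right)} = 0$
$v{\left(B,D \right)} = 5 + 5 D$ ($v{\left(B,D \right)} = \left(D + 1\right) \left(5 + 0\right) = \left(1 + D\right) 5 = 5 + 5 D$)
$\left(-33 + v{\left(-11,-8 \right)}\right)^{2} = \left(-33 + \left(5 + 5 \left(-8\right)\right)\right)^{2} = \left(-33 + \left(5 - 40\right)\right)^{2} = \left(-33 - 35\right)^{2} = \left(-68\right)^{2} = 4624$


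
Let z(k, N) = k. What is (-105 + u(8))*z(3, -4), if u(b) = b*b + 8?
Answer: -99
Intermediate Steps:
u(b) = 8 + b² (u(b) = b² + 8 = 8 + b²)
(-105 + u(8))*z(3, -4) = (-105 + (8 + 8²))*3 = (-105 + (8 + 64))*3 = (-105 + 72)*3 = -33*3 = -99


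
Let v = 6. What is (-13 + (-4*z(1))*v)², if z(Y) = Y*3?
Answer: 7225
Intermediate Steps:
z(Y) = 3*Y
(-13 + (-4*z(1))*v)² = (-13 - 12*6)² = (-13 - 72)² = (-85)² = 7225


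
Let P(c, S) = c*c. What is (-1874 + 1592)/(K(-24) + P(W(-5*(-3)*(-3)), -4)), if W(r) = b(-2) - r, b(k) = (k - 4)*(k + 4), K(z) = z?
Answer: -94/355 ≈ -0.26479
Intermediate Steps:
b(k) = (-4 + k)*(4 + k)
W(r) = -12 - r (W(r) = (-16 + (-2)²) - r = (-16 + 4) - r = -12 - r)
P(c, S) = c²
(-1874 + 1592)/(K(-24) + P(W(-5*(-3)*(-3)), -4)) = (-1874 + 1592)/(-24 + (-12 - (-5*(-3))*(-3))²) = -282/(-24 + (-12 - 15*(-3))²) = -282/(-24 + (-12 - 1*(-45))²) = -282/(-24 + (-12 + 45)²) = -282/(-24 + 33²) = -282/(-24 + 1089) = -282/1065 = -282*1/1065 = -94/355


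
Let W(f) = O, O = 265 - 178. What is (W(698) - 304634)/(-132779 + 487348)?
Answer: -304547/354569 ≈ -0.85892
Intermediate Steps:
O = 87
W(f) = 87
(W(698) - 304634)/(-132779 + 487348) = (87 - 304634)/(-132779 + 487348) = -304547/354569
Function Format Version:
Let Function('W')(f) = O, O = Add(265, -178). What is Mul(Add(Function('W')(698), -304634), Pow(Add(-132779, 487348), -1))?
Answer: Rational(-304547, 354569) ≈ -0.85892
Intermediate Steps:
O = 87
Function('W')(f) = 87
Mul(Add(Function('W')(698), -304634), Pow(Add(-132779, 487348), -1)) = Mul(Add(87, -304634), Pow(Add(-132779, 487348), -1)) = Mul(-304547, Pow(354569, -1)) = Mul(-304547, Rational(1, 354569)) = Rational(-304547, 354569)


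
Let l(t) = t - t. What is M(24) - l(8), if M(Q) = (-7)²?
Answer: 49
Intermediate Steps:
M(Q) = 49
l(t) = 0
M(24) - l(8) = 49 - 1*0 = 49 + 0 = 49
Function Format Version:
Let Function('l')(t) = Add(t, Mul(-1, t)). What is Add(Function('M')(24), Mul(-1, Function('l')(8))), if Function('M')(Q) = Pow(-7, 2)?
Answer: 49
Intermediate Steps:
Function('M')(Q) = 49
Function('l')(t) = 0
Add(Function('M')(24), Mul(-1, Function('l')(8))) = Add(49, Mul(-1, 0)) = Add(49, 0) = 49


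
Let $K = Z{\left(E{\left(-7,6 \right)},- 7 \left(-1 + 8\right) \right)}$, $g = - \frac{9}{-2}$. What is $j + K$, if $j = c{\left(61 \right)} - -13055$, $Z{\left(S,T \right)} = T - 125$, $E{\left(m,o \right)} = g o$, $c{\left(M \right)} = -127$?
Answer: $12754$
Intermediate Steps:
$g = \frac{9}{2}$ ($g = \left(-9\right) \left(- \frac{1}{2}\right) = \frac{9}{2} \approx 4.5$)
$E{\left(m,o \right)} = \frac{9 o}{2}$
$Z{\left(S,T \right)} = -125 + T$
$j = 12928$ ($j = -127 - -13055 = -127 + 13055 = 12928$)
$K = -174$ ($K = -125 - 7 \left(-1 + 8\right) = -125 - 49 = -174$)
$j + K = 12928 - 174 = 12754$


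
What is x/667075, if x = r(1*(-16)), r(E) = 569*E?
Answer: -9104/667075 ≈ -0.013648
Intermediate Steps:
x = -9104 (x = 569*(1*(-16)) = 569*(-16) = -9104)
x/667075 = -9104/667075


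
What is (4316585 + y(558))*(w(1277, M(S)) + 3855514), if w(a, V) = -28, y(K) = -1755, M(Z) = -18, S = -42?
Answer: 16635766657380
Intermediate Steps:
(4316585 + y(558))*(w(1277, M(S)) + 3855514) = (4316585 - 1755)*(-28 + 3855514) = 4314830*3855486 = 16635766657380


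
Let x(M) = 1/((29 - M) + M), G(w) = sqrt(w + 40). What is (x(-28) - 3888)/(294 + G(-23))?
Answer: -33148794/2506151 + 112751*sqrt(17)/2506151 ≈ -13.041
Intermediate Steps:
G(w) = sqrt(40 + w)
x(M) = 1/29
(x(-28) - 3888)/(294 + G(-23)) = (1/29 - 3888)/(294 + sqrt(40 - 23)) = -112751/(29*(294 + sqrt(17)))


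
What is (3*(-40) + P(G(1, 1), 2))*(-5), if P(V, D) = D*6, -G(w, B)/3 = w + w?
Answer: 540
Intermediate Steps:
G(w, B) = -6*w (G(w, B) = -3*(w + w) = -6*w)
P(V, D) = 6*D
(3*(-40) + P(G(1, 1), 2))*(-5) = (3*(-40) + 6*2)*(-5) = (-120 + 12)*(-5) = -108*(-5) = 540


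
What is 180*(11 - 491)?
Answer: -86400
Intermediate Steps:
180*(11 - 491) = 180*(-480) = -86400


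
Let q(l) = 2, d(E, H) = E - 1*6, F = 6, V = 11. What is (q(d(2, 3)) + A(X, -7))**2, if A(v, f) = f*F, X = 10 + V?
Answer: 1600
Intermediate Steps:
X = 21 (X = 10 + 11 = 21)
d(E, H) = -6 + E (d(E, H) = E - 6 = -6 + E)
A(v, f) = 6*f (A(v, f) = f*6 = 6*f)
(q(d(2, 3)) + A(X, -7))**2 = (2 + 6*(-7))**2 = (2 - 42)**2 = (-40)**2 = 1600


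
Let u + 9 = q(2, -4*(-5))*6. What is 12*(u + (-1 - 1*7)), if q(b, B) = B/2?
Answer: 516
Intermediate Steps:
q(b, B) = B/2 (q(b, B) = B*(½) = B/2)
u = 51 (u = -9 + ((-4*(-5))/2)*6 = -9 + ((½)*20)*6 = -9 + 10*6 = -9 + 60 = 51)
12*(u + (-1 - 1*7)) = 12*(51 + (-1 - 1*7)) = 12*(51 + (-1 - 7)) = 12*(51 - 8) = 12*43 = 516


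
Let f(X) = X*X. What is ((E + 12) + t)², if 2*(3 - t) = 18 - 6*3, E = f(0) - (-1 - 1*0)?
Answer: 256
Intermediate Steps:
f(X) = X²
E = 1 (E = 0² - (-1 - 1*0) = 0 - (-1 + 0) = 0 - 1*(-1) = 0 + 1 = 1)
t = 3 (t = 3 - (18 - 6*3)/2 = 3 - (18 - 1*18)/2 = 3 - (18 - 18)/2 = 3 - ½*0 = 3 + 0 = 3)
((E + 12) + t)² = ((1 + 12) + 3)² = (13 + 3)² = 16² = 256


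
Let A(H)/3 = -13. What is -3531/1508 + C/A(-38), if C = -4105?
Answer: 465587/4524 ≈ 102.91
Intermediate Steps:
A(H) = -39 (A(H) = 3*(-13) = -39)
-3531/1508 + C/A(-38) = -3531/1508 - 4105/(-39) = -3531*1/1508 - 4105*(-1/39) = -3531/1508 + 4105/39 = 465587/4524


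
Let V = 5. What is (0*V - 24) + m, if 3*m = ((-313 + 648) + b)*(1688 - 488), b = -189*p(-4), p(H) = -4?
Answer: 436376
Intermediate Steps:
b = 756 (b = -189*(-4) = 756)
m = 436400 (m = (((-313 + 648) + 756)*(1688 - 488))/3 = ((335 + 756)*1200)/3 = (1091*1200)/3 = (1/3)*1309200 = 436400)
(0*V - 24) + m = (0*5 - 24) + 436400 = (0 - 24) + 436400 = -24 + 436400 = 436376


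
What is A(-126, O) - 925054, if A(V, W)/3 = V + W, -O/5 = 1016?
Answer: -940672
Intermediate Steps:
O = -5080 (O = -5*1016 = -5080)
A(V, W) = 3*V + 3*W (A(V, W) = 3*(V + W) = 3*V + 3*W)
A(-126, O) - 925054 = (3*(-126) + 3*(-5080)) - 925054 = (-378 - 15240) - 925054 = -15618 - 925054 = -940672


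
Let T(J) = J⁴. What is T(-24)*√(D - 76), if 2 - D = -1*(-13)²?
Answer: 331776*√95 ≈ 3.2338e+6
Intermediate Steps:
D = 171 (D = 2 - (-1)*(-13)² = 2 - (-1)*169 = 2 - 1*(-169) = 2 + 169 = 171)
T(-24)*√(D - 76) = (-24)⁴*√(171 - 76) = 331776*√95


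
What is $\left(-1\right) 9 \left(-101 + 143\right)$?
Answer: $-378$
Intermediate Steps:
$\left(-1\right) 9 \left(-101 + 143\right) = \left(-9\right) 42 = -378$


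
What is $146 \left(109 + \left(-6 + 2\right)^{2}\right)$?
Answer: $18250$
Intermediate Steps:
$146 \left(109 + \left(-6 + 2\right)^{2}\right) = 146 \left(109 + \left(-4\right)^{2}\right) = 146 \left(109 + 16\right) = 146 \cdot 125 = 18250$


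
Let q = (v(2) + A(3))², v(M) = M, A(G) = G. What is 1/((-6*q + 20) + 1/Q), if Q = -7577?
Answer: -7577/985011 ≈ -0.0076923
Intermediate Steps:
q = 25 (q = (2 + 3)² = 5² = 25)
1/((-6*q + 20) + 1/Q) = 1/((-6*25 + 20) + 1/(-7577)) = 1/((-150 + 20) - 1/7577) = 1/(-130 - 1/7577) = 1/(-985011/7577) = -7577/985011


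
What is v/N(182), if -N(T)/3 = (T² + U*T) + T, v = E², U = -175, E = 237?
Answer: -18723/1456 ≈ -12.859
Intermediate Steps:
v = 56169 (v = 237² = 56169)
N(T) = -3*T² + 522*T (N(T) = -3*((T² - 175*T) + T) = -3*(T² - 174*T) = -3*T² + 522*T)
v/N(182) = 56169/((3*182*(174 - 1*182))) = 56169/((3*182*(174 - 182))) = 56169/((3*182*(-8))) = 56169/(-4368) = 56169*(-1/4368) = -18723/1456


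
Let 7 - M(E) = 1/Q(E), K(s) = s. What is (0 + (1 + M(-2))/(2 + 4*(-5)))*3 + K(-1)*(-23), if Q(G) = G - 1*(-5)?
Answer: 391/18 ≈ 21.722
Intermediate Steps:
Q(G) = 5 + G (Q(G) = G + 5 = 5 + G)
M(E) = 7 - 1/(5 + E)
(0 + (1 + M(-2))/(2 + 4*(-5)))*3 + K(-1)*(-23) = (0 + (1 + (34 + 7*(-2))/(5 - 2))/(2 + 4*(-5)))*3 - 1*(-23) = (0 + (1 + (34 - 14)/3)/(2 - 20))*3 + 23 = (0 + (1 + (⅓)*20)/(-18))*3 + 23 = (0 + (1 + 20/3)*(-1/18))*3 + 23 = (0 + (23/3)*(-1/18))*3 + 23 = (0 - 23/54)*3 + 23 = -23/54*3 + 23 = -23/18 + 23 = 391/18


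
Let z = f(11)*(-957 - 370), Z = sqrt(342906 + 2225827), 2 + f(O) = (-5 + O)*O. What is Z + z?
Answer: -84928 + sqrt(2568733) ≈ -83325.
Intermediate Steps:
f(O) = -2 + O*(-5 + O) (f(O) = -2 + (-5 + O)*O = -2 + O*(-5 + O))
Z = sqrt(2568733) ≈ 1602.7
z = -84928 (z = (-2 + 11**2 - 5*11)*(-957 - 370) = (-2 + 121 - 55)*(-1327) = 64*(-1327) = -84928)
Z + z = sqrt(2568733) - 84928 = -84928 + sqrt(2568733)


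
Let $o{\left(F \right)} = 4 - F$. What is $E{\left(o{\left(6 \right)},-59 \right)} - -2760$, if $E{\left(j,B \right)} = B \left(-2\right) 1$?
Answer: $2878$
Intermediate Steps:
$E{\left(j,B \right)} = - 2 B$ ($E{\left(j,B \right)} = - 2 B 1 = - 2 B$)
$E{\left(o{\left(6 \right)},-59 \right)} - -2760 = \left(-2\right) \left(-59\right) - -2760 = 118 + 2760 = 2878$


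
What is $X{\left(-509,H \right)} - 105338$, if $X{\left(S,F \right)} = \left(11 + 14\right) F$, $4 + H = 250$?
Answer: $-99188$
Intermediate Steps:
$H = 246$ ($H = -4 + 250 = 246$)
$X{\left(S,F \right)} = 25 F$
$X{\left(-509,H \right)} - 105338 = 25 \cdot 246 - 105338 = 6150 - 105338 = -99188$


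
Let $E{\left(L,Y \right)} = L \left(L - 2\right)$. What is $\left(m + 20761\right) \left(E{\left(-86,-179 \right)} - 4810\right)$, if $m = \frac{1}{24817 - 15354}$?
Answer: $\frac{541840386752}{9463} \approx 5.7259 \cdot 10^{7}$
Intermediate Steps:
$E{\left(L,Y \right)} = L \left(-2 + L\right)$
$m = \frac{1}{9463} \approx 0.00010567$
$\left(m + 20761\right) \left(E{\left(-86,-179 \right)} - 4810\right) = \left(\frac{1}{9463} + 20761\right) \left(- 86 \left(-2 - 86\right) - 4810\right) = \frac{196461344 \left(\left(-86\right) \left(-88\right) - 4810\right)}{9463} = \frac{196461344 \left(7568 - 4810\right)}{9463} = \frac{196461344}{9463} \cdot 2758 = \frac{541840386752}{9463}$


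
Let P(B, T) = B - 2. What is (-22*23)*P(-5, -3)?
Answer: 3542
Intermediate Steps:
P(B, T) = -2 + B
(-22*23)*P(-5, -3) = (-22*23)*(-2 - 5) = -506*(-7) = 3542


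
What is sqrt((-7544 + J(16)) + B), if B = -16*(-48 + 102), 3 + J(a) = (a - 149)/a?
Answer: I*sqrt(134709)/4 ≈ 91.757*I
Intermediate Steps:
J(a) = -3 + (-149 + a)/a (J(a) = -3 + (a - 149)/a = -3 + (-149 + a)/a)
B = -864 (B = -16*54 = -864)
sqrt((-7544 + J(16)) + B) = sqrt((-7544 + (-2 - 149/16)) - 864) = sqrt((-7544 - 181/16) - 864) = sqrt(-120885/16 - 864) = sqrt(-134709/16) = I*sqrt(134709)/4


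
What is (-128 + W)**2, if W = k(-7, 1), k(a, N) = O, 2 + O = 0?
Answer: 16900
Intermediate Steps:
O = -2 (O = -2 + 0 = -2)
k(a, N) = -2
W = -2
(-128 + W)**2 = (-128 - 2)**2 = (-130)**2 = 16900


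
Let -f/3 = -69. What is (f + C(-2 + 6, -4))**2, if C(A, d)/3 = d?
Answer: 38025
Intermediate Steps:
f = 207 (f = -3*(-69) = 207)
C(A, d) = 3*d
(f + C(-2 + 6, -4))**2 = (207 + 3*(-4))**2 = (207 - 12)**2 = 195**2 = 38025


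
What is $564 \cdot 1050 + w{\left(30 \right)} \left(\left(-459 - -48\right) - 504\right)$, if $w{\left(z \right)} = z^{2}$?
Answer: $-231300$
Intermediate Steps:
$564 \cdot 1050 + w{\left(30 \right)} \left(\left(-459 - -48\right) - 504\right) = 564 \cdot 1050 + 30^{2} \left(\left(-459 - -48\right) - 504\right) = 592200 + 900 \left(\left(-459 + 48\right) - 504\right) = 592200 + 900 \left(-411 - 504\right) = 592200 + 900 \left(-915\right) = 592200 - 823500 = -231300$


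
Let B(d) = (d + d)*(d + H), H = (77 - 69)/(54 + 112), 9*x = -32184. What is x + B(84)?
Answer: 875160/83 ≈ 10544.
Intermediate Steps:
x = -3576 (x = (⅑)*(-32184) = -3576)
H = 4/83 (H = 8/166 = 8*(1/166) = 4/83 ≈ 0.048193)
B(d) = 2*d*(4/83 + d) (B(d) = (d + d)*(d + 4/83) = (2*d)*(4/83 + d) = 2*d*(4/83 + d))
x + B(84) = -3576 + (2/83)*84*(4 + 83*84) = -3576 + (2/83)*84*(4 + 6972) = -3576 + (2/83)*84*6976 = -3576 + 1171968/83 = 875160/83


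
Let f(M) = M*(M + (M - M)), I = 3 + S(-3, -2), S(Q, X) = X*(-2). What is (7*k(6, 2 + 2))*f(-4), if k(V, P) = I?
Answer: 784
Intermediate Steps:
S(Q, X) = -2*X
I = 7 (I = 3 - 2*(-2) = 3 + 4 = 7)
k(V, P) = 7
f(M) = M² (f(M) = M*(M + 0) = M*M = M²)
(7*k(6, 2 + 2))*f(-4) = (7*7)*(-4)² = 49*16 = 784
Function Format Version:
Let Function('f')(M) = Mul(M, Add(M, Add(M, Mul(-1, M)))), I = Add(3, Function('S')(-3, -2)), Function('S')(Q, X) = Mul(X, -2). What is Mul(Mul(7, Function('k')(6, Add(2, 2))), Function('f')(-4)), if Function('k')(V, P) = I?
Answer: 784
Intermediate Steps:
Function('S')(Q, X) = Mul(-2, X)
I = 7 (I = Add(3, Mul(-2, -2)) = Add(3, 4) = 7)
Function('k')(V, P) = 7
Function('f')(M) = Pow(M, 2) (Function('f')(M) = Mul(M, Add(M, 0)) = Mul(M, M) = Pow(M, 2))
Mul(Mul(7, Function('k')(6, Add(2, 2))), Function('f')(-4)) = Mul(Mul(7, 7), Pow(-4, 2)) = Mul(49, 16) = 784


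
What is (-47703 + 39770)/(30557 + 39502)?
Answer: -7933/70059 ≈ -0.11323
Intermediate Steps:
(-47703 + 39770)/(30557 + 39502) = -7933/70059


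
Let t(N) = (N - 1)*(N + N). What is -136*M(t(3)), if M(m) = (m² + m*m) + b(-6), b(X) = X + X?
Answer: -37536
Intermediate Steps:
b(X) = 2*X
t(N) = 2*N*(-1 + N) (t(N) = (-1 + N)*(2*N) = 2*N*(-1 + N))
M(m) = -12 + 2*m² (M(m) = (m² + m*m) + 2*(-6) = (m² + m²) - 12 = 2*m² - 12 = -12 + 2*m²)
-136*M(t(3)) = -136*(-12 + 2*(2*3*(-1 + 3))²) = -136*(-12 + 2*(2*3*2)²) = -136*(-12 + 2*12²) = -136*(-12 + 2*144) = -136*(-12 + 288) = -136*276 = -37536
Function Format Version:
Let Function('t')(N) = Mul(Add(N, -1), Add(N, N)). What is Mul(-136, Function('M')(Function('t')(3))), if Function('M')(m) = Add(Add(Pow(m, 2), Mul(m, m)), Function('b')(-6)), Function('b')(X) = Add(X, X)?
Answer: -37536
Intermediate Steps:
Function('b')(X) = Mul(2, X)
Function('t')(N) = Mul(2, N, Add(-1, N)) (Function('t')(N) = Mul(Add(-1, N), Mul(2, N)) = Mul(2, N, Add(-1, N)))
Function('M')(m) = Add(-12, Mul(2, Pow(m, 2))) (Function('M')(m) = Add(Add(Pow(m, 2), Mul(m, m)), Mul(2, -6)) = Add(Add(Pow(m, 2), Pow(m, 2)), -12) = Add(Mul(2, Pow(m, 2)), -12) = Add(-12, Mul(2, Pow(m, 2))))
Mul(-136, Function('M')(Function('t')(3))) = Mul(-136, Add(-12, Mul(2, Pow(Mul(2, 3, Add(-1, 3)), 2)))) = Mul(-136, Add(-12, Mul(2, Pow(Mul(2, 3, 2), 2)))) = Mul(-136, Add(-12, Mul(2, Pow(12, 2)))) = Mul(-136, Add(-12, Mul(2, 144))) = Mul(-136, Add(-12, 288)) = Mul(-136, 276) = -37536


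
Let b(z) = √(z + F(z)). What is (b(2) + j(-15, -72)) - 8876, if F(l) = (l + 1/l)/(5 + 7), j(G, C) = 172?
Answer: -8704 + √318/12 ≈ -8702.5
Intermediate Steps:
F(l) = l/12 + 1/(12*l) (F(l) = (l + 1/l)/12 = (l + 1/l)*(1/12) = l/12 + 1/(12*l))
b(z) = √(z + (1 + z²)/(12*z))
(b(2) + j(-15, -72)) - 8876 = (√(3/2 + 39*2)/6 + 172) - 8876 = (√(3*(½) + 78)/6 + 172) - 8876 = (√(3/2 + 78)/6 + 172) - 8876 = (√(159/2)/6 + 172) - 8876 = ((√318/2)/6 + 172) - 8876 = (√318/12 + 172) - 8876 = (172 + √318/12) - 8876 = -8704 + √318/12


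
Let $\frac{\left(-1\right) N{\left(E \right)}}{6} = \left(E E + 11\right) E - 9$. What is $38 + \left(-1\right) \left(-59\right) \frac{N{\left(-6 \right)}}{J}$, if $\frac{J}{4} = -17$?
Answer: $- \frac{50215}{34} \approx -1476.9$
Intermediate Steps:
$J = -68$ ($J = 4 \left(-17\right) = -68$)
$N{\left(E \right)} = 54 - 6 E \left(11 + E^{2}\right)$ ($N{\left(E \right)} = - 6 \left(\left(E E + 11\right) E - 9\right) = - 6 \left(\left(E^{2} + 11\right) E - 9\right) = - 6 \left(\left(11 + E^{2}\right) E - 9\right) = - 6 \left(E \left(11 + E^{2}\right) - 9\right) = - 6 \left(-9 + E \left(11 + E^{2}\right)\right) = 54 - 6 E \left(11 + E^{2}\right)$)
$38 + \left(-1\right) \left(-59\right) \frac{N{\left(-6 \right)}}{J} = 38 + \left(-1\right) \left(-59\right) \frac{54 - -396 - 6 \left(-6\right)^{3}}{-68} = 38 + 59 \left(54 + 396 - -1296\right) \left(- \frac{1}{68}\right) = 38 + 59 \left(54 + 396 + 1296\right) \left(- \frac{1}{68}\right) = 38 + 59 \cdot 1746 \left(- \frac{1}{68}\right) = 38 + 59 \left(- \frac{873}{34}\right) = 38 - \frac{51507}{34} = - \frac{50215}{34}$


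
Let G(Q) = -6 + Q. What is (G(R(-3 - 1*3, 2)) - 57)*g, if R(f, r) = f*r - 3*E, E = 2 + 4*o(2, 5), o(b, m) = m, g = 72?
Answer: -10152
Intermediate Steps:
E = 22 (E = 2 + 4*5 = 2 + 20 = 22)
R(f, r) = -66 + f*r (R(f, r) = f*r - 3*22 = f*r - 66 = -66 + f*r)
(G(R(-3 - 1*3, 2)) - 57)*g = ((-6 + (-66 + (-3 - 1*3)*2)) - 57)*72 = ((-6 + (-66 + (-3 - 3)*2)) - 57)*72 = ((-6 + (-66 - 6*2)) - 57)*72 = ((-6 + (-66 - 12)) - 57)*72 = ((-6 - 78) - 57)*72 = (-84 - 57)*72 = -141*72 = -10152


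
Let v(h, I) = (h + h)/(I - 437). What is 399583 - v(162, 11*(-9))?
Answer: 53544203/134 ≈ 3.9958e+5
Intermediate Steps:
v(h, I) = 2*h/(-437 + I) (v(h, I) = (2*h)/(-437 + I) = 2*h/(-437 + I))
399583 - v(162, 11*(-9)) = 399583 - 2*162/(-437 + 11*(-9)) = 399583 - 2*162/(-437 - 99) = 399583 - 2*162/(-536) = 399583 - 2*162*(-1)/536 = 399583 - 1*(-81/134) = 399583 + 81/134 = 53544203/134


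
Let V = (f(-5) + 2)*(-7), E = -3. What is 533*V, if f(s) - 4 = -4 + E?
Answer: 3731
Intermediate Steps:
f(s) = -3 (f(s) = 4 + (-4 - 3) = 4 - 7 = -3)
V = 7 (V = (-3 + 2)*(-7) = -1*(-7) = 7)
533*V = 533*7 = 3731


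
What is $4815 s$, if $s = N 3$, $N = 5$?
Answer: $72225$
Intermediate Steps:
$s = 15$ ($s = 5 \cdot 3 = 15$)
$4815 s = 4815 \cdot 15 = 72225$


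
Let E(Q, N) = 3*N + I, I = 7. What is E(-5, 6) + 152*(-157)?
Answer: -23839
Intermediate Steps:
E(Q, N) = 7 + 3*N (E(Q, N) = 3*N + 7 = 7 + 3*N)
E(-5, 6) + 152*(-157) = (7 + 3*6) + 152*(-157) = (7 + 18) - 23864 = 25 - 23864 = -23839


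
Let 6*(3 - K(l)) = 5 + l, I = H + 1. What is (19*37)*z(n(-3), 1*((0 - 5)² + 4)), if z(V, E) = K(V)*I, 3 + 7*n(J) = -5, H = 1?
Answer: 23199/7 ≈ 3314.1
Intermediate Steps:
I = 2 (I = 1 + 1 = 2)
K(l) = 13/6 - l/6 (K(l) = 3 - (5 + l)/6 = 3 + (-⅚ - l/6) = 13/6 - l/6)
n(J) = -8/7 (n(J) = -3/7 + (⅐)*(-5) = -3/7 - 5/7 = -8/7)
z(V, E) = 13/3 - V/3 (z(V, E) = (13/6 - V/6)*2 = 13/3 - V/3)
(19*37)*z(n(-3), 1*((0 - 5)² + 4)) = (19*37)*(13/3 - ⅓*(-8/7)) = 703*(13/3 + 8/21) = 703*(33/7) = 23199/7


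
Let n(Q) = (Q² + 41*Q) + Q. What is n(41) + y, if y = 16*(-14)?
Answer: 3179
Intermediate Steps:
y = -224
n(Q) = Q² + 42*Q
n(41) + y = 41*(42 + 41) - 224 = 41*83 - 224 = 3403 - 224 = 3179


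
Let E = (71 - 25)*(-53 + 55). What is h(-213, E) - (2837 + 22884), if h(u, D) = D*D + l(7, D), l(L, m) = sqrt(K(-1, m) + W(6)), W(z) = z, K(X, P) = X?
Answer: -17257 + sqrt(5) ≈ -17255.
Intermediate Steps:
E = 92 (E = 46*2 = 92)
l(L, m) = sqrt(5) (l(L, m) = sqrt(-1 + 6) = sqrt(5))
h(u, D) = sqrt(5) + D**2 (h(u, D) = D*D + sqrt(5) = D**2 + sqrt(5) = sqrt(5) + D**2)
h(-213, E) - (2837 + 22884) = (sqrt(5) + 92**2) - (2837 + 22884) = (sqrt(5) + 8464) - 1*25721 = (8464 + sqrt(5)) - 25721 = -17257 + sqrt(5)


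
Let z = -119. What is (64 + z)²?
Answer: 3025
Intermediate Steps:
(64 + z)² = (64 - 119)² = (-55)² = 3025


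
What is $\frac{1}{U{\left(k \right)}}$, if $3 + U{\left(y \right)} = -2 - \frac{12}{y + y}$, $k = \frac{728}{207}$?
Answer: $- \frac{364}{2441} \approx -0.14912$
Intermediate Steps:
$k = \frac{728}{207}$ ($k = 728 \cdot \frac{1}{207} = \frac{728}{207} \approx 3.5169$)
$U{\left(y \right)} = -5 - \frac{6}{y}$ ($U{\left(y \right)} = -3 - \left(2 + \frac{12}{y + y}\right) = -3 - \left(2 + \frac{12}{2 y}\right) = -3 - \left(2 + 12 \frac{1}{2 y}\right) = -3 - \left(2 + \frac{6}{y}\right) = -5 - \frac{6}{y}$)
$\frac{1}{U{\left(k \right)}} = \frac{1}{-5 - \frac{6}{\frac{728}{207}}} = \frac{1}{-5 - \frac{621}{364}} = \frac{1}{- \frac{2441}{364}} = - \frac{364}{2441}$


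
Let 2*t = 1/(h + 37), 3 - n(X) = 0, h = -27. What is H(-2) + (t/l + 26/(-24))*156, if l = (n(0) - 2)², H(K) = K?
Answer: -816/5 ≈ -163.20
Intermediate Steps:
n(X) = 3 (n(X) = 3 - 1*0 = 3 + 0 = 3)
l = 1 (l = (3 - 2)² = 1² = 1)
t = 1/20 (t = 1/(2*(-27 + 37)) = (½)/10 = (½)*(⅒) = 1/20 ≈ 0.050000)
H(-2) + (t/l + 26/(-24))*156 = -2 + ((1/20)/1 + 26/(-24))*156 = -2 + ((1/20)*1 + 26*(-1/24))*156 = -2 + (1/20 - 13/12)*156 = -2 - 31/30*156 = -2 - 806/5 = -816/5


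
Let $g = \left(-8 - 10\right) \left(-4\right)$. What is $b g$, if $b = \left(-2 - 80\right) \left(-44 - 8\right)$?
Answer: $307008$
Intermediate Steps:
$g = 72$ ($g = \left(-18\right) \left(-4\right) = 72$)
$b = 4264$ ($b = \left(-82\right) \left(-52\right) = 4264$)
$b g = 4264 \cdot 72 = 307008$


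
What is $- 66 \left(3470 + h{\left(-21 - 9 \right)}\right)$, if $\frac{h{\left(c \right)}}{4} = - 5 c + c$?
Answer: $-260700$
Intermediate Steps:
$h{\left(c \right)} = - 16 c$ ($h{\left(c \right)} = 4 \left(- 5 c + c\right) = 4 \left(- 4 c\right) = - 16 c$)
$- 66 \left(3470 + h{\left(-21 - 9 \right)}\right) = - 66 \left(3470 - 16 \left(-21 - 9\right)\right) = - 66 \left(3470 - -480\right) = - 66 \left(3470 + 480\right) = \left(-66\right) 3950 = -260700$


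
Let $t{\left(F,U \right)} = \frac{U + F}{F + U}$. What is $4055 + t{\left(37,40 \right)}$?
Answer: $4056$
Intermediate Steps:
$t{\left(F,U \right)} = 1$ ($t{\left(F,U \right)} = \frac{F + U}{F + U} = 1$)
$4055 + t{\left(37,40 \right)} = 4055 + 1 = 4056$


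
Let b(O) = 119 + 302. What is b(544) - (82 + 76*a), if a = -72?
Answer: 5811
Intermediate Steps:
b(O) = 421
b(544) - (82 + 76*a) = 421 - (82 + 76*(-72)) = 421 - (82 - 5472) = 421 - 1*(-5390) = 421 + 5390 = 5811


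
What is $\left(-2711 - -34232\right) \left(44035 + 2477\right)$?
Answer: $1466104752$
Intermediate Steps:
$\left(-2711 - -34232\right) \left(44035 + 2477\right) = \left(-2711 + 34232\right) 46512 = 31521 \cdot 46512 = 1466104752$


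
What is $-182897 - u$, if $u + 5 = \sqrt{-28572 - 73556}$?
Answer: $-182892 - 4 i \sqrt{6383} \approx -1.8289 \cdot 10^{5} - 319.57 i$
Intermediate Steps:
$u = -5 + 4 i \sqrt{6383}$ ($u = -5 + \sqrt{-28572 - 73556} = -5 + \sqrt{-102128} = -5 + 4 i \sqrt{6383} \approx -5.0 + 319.57 i$)
$-182897 - u = -182897 - \left(-5 + 4 i \sqrt{6383}\right) = -182897 + \left(5 - 4 i \sqrt{6383}\right) = -182892 - 4 i \sqrt{6383}$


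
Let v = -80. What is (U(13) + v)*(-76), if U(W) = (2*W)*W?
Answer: -19608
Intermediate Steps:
U(W) = 2*W**2
(U(13) + v)*(-76) = (2*13**2 - 80)*(-76) = (2*169 - 80)*(-76) = (338 - 80)*(-76) = 258*(-76) = -19608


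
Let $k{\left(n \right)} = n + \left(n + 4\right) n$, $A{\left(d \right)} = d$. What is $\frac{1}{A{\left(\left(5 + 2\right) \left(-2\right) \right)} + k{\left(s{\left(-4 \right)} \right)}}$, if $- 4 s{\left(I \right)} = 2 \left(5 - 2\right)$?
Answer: $- \frac{4}{77} \approx -0.051948$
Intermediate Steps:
$s{\left(I \right)} = - \frac{3}{2}$ ($s{\left(I \right)} = - \frac{2 \left(5 - 2\right)}{4} = - \frac{2 \cdot 3}{4} = \left(- \frac{1}{4}\right) 6 = - \frac{3}{2}$)
$k{\left(n \right)} = n + n \left(4 + n\right)$ ($k{\left(n \right)} = n + \left(4 + n\right) n = n + n \left(4 + n\right)$)
$\frac{1}{A{\left(\left(5 + 2\right) \left(-2\right) \right)} + k{\left(s{\left(-4 \right)} \right)}} = \frac{1}{\left(5 + 2\right) \left(-2\right) - \frac{3 \left(5 - \frac{3}{2}\right)}{2}} = \frac{1}{7 \left(-2\right) - \frac{21}{4}} = \frac{1}{-14 - \frac{21}{4}} = \frac{1}{- \frac{77}{4}} = - \frac{4}{77}$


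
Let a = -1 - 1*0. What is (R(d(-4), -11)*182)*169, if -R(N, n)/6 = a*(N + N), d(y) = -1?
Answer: -369096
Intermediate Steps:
a = -1 (a = -1 + 0 = -1)
R(N, n) = 12*N (R(N, n) = -(-6)*(N + N) = -(-6)*2*N = -(-12)*N = 12*N)
(R(d(-4), -11)*182)*169 = ((12*(-1))*182)*169 = -12*182*169 = -2184*169 = -369096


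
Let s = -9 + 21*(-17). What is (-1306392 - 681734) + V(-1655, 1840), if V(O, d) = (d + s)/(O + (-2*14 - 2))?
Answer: -3349993784/1685 ≈ -1.9881e+6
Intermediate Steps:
s = -366 (s = -9 - 357 = -366)
V(O, d) = (-366 + d)/(-30 + O) (V(O, d) = (d - 366)/(O + (-2*14 - 2)) = (-366 + d)/(O + (-28 - 2)) = (-366 + d)/(O - 30) = (-366 + d)/(-30 + O))
(-1306392 - 681734) + V(-1655, 1840) = (-1306392 - 681734) + (-366 + 1840)/(-30 - 1655) = -1988126 + 1474/(-1685) = -1988126 - 1/1685*1474 = -1988126 - 1474/1685 = -3349993784/1685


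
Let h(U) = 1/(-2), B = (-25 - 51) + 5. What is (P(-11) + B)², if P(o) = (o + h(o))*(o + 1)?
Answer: 1936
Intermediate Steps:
B = -71 (B = -76 + 5 = -71)
h(U) = -½
P(o) = (1 + o)*(-½ + o) (P(o) = (o - ½)*(o + 1) = (-½ + o)*(1 + o) = (1 + o)*(-½ + o))
(P(-11) + B)² = ((-½ + (-11)² + (½)*(-11)) - 71)² = ((-½ + 121 - 11/2) - 71)² = (115 - 71)² = 44² = 1936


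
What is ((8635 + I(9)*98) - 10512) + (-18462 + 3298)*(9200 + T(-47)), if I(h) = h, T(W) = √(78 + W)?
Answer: -139509795 - 15164*√31 ≈ -1.3959e+8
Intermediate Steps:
((8635 + I(9)*98) - 10512) + (-18462 + 3298)*(9200 + T(-47)) = ((8635 + 9*98) - 10512) + (-18462 + 3298)*(9200 + √(78 - 47)) = ((8635 + 882) - 10512) - 15164*(9200 + √31) = (9517 - 10512) + (-139508800 - 15164*√31) = -995 + (-139508800 - 15164*√31) = -139509795 - 15164*√31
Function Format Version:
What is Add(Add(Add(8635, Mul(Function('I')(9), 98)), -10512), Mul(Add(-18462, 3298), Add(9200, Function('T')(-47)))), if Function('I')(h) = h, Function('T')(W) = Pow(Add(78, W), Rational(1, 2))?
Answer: Add(-139509795, Mul(-15164, Pow(31, Rational(1, 2)))) ≈ -1.3959e+8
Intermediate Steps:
Add(Add(Add(8635, Mul(Function('I')(9), 98)), -10512), Mul(Add(-18462, 3298), Add(9200, Function('T')(-47)))) = Add(Add(Add(8635, Mul(9, 98)), -10512), Mul(Add(-18462, 3298), Add(9200, Pow(Add(78, -47), Rational(1, 2))))) = Add(Add(Add(8635, 882), -10512), Mul(-15164, Add(9200, Pow(31, Rational(1, 2))))) = Add(Add(9517, -10512), Add(-139508800, Mul(-15164, Pow(31, Rational(1, 2))))) = Add(-995, Add(-139508800, Mul(-15164, Pow(31, Rational(1, 2))))) = Add(-139509795, Mul(-15164, Pow(31, Rational(1, 2))))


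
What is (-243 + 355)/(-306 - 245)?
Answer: -112/551 ≈ -0.20327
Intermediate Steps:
(-243 + 355)/(-306 - 245) = 112/(-551) = 112*(-1/551) = -112/551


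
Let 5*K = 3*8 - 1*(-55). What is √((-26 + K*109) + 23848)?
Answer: √638605/5 ≈ 159.83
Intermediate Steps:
K = 79/5 (K = (3*8 - 1*(-55))/5 = (24 + 55)/5 = (⅕)*79 = 79/5 ≈ 15.800)
√((-26 + K*109) + 23848) = √((-26 + (79/5)*109) + 23848) = √((-26 + 8611/5) + 23848) = √(8481/5 + 23848) = √(127721/5) = √638605/5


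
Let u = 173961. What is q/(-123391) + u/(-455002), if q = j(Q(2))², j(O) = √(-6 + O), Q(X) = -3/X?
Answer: -10730904618/28071575891 ≈ -0.38227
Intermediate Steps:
q = -15/2 (q = (√(-6 - 3/2))² = (√(-15/2))² = (I*√30/2)² = -15/2 ≈ -7.5000)
q/(-123391) + u/(-455002) = -15/2/(-123391) + 173961/(-455002) = -15/2*(-1/123391) + 173961*(-1/455002) = 15/246782 - 173961/455002 = -10730904618/28071575891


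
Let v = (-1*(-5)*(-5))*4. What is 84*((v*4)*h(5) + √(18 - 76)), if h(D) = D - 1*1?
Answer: -134400 + 84*I*√58 ≈ -1.344e+5 + 639.72*I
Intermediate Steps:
v = -100 (v = (5*(-5))*4 = -25*4 = -100)
h(D) = -1 + D (h(D) = D - 1 = -1 + D)
84*((v*4)*h(5) + √(18 - 76)) = 84*((-100*4)*(-1 + 5) + √(18 - 76)) = 84*(-400*4 + √(-58)) = 84*(-1600 + I*√58) = -134400 + 84*I*√58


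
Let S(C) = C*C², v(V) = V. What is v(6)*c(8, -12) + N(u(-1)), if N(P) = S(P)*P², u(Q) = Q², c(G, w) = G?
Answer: 49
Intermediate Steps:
S(C) = C³
N(P) = P⁵ (N(P) = P³*P² = P⁵)
v(6)*c(8, -12) + N(u(-1)) = 6*8 + ((-1)²)⁵ = 48 + 1⁵ = 48 + 1 = 49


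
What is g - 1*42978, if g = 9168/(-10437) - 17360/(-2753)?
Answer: -411577849614/9577687 ≈ -42973.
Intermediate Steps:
g = 51982272/9577687 (g = 9168*(-1/10437) - 17360*(-1/2753) = -3056/3479 + 17360/2753 = 51982272/9577687 ≈ 5.4274)
g - 1*42978 = 51982272/9577687 - 1*42978 = 51982272/9577687 - 42978 = -411577849614/9577687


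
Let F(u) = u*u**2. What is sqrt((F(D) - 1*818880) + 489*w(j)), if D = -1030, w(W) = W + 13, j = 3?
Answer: 2*I*sqrt(273384514) ≈ 33069.0*I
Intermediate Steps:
w(W) = 13 + W
F(u) = u**3
sqrt((F(D) - 1*818880) + 489*w(j)) = sqrt(((-1030)**3 - 1*818880) + 489*(13 + 3)) = sqrt((-1092727000 - 818880) + 489*16) = sqrt(-1093545880 + 7824) = sqrt(-1093538056) = 2*I*sqrt(273384514)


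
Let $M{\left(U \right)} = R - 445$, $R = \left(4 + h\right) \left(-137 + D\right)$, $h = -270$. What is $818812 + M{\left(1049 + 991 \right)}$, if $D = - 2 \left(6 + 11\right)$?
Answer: $863853$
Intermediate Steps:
$D = -34$ ($D = \left(-2\right) 17 = -34$)
$R = 45486$ ($R = \left(4 - 270\right) \left(-137 - 34\right) = \left(-266\right) \left(-171\right) = 45486$)
$M{\left(U \right)} = 45041$ ($M{\left(U \right)} = 45486 - 445 = 45041$)
$818812 + M{\left(1049 + 991 \right)} = 818812 + 45041 = 863853$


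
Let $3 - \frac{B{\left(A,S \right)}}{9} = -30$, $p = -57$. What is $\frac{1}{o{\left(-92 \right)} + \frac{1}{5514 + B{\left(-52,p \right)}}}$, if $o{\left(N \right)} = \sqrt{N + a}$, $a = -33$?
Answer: $\frac{5811}{4220965126} - \frac{168838605 i \sqrt{5}}{4220965126} \approx 1.3767 \cdot 10^{-6} - 0.089443 i$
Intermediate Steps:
$B{\left(A,S \right)} = 297$ ($B{\left(A,S \right)} = 27 - -270 = 27 + 270 = 297$)
$o{\left(N \right)} = \sqrt{-33 + N}$ ($o{\left(N \right)} = \sqrt{N - 33} = \sqrt{-33 + N}$)
$\frac{1}{o{\left(-92 \right)} + \frac{1}{5514 + B{\left(-52,p \right)}}} = \frac{1}{\sqrt{-33 - 92} + \frac{1}{5514 + 297}} = \frac{1}{\sqrt{-125} + \frac{1}{5811}} = \frac{1}{5 i \sqrt{5} + \frac{1}{5811}} = \frac{1}{\frac{1}{5811} + 5 i \sqrt{5}}$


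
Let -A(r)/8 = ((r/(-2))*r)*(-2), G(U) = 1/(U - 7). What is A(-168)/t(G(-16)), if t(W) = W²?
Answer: -119443968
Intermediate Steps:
G(U) = 1/(-7 + U)
A(r) = -8*r² (A(r) = -8*(r/(-2))*r*(-2) = -8*(r*(-½))*r*(-2) = -8*(-r/2)*r*(-2) = -8*(-r²/2)*(-2) = -8*r²)
A(-168)/t(G(-16)) = (-8*(-168)²)/((1/(-7 - 16))²) = (-8*28224)/((1/(-23))²) = -225792/((-1/23)²) = -225792/1/529 = -225792*529 = -119443968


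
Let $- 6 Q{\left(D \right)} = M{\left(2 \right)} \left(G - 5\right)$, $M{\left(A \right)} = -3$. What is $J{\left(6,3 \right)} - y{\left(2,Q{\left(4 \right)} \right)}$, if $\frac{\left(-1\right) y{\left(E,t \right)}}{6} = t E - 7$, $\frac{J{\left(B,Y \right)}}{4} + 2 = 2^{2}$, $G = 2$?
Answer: $-52$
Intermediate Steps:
$J{\left(B,Y \right)} = 8$ ($J{\left(B,Y \right)} = -8 + 4 \cdot 2^{2} = -8 + 4 \cdot 4 = -8 + 16 = 8$)
$Q{\left(D \right)} = - \frac{3}{2}$ ($Q{\left(D \right)} = - \frac{\left(-3\right) \left(2 - 5\right)}{6} = - \frac{\left(-3\right) \left(-3\right)}{6} = \left(- \frac{1}{6}\right) 9 = - \frac{3}{2}$)
$y{\left(E,t \right)} = 42 - 6 E t$ ($y{\left(E,t \right)} = - 6 \left(t E - 7\right) = - 6 \left(E t - 7\right) = - 6 \left(-7 + E t\right) = 42 - 6 E t$)
$J{\left(6,3 \right)} - y{\left(2,Q{\left(4 \right)} \right)} = 8 - \left(42 - 12 \left(- \frac{3}{2}\right)\right) = 8 - \left(42 + 18\right) = 8 - 60 = -52$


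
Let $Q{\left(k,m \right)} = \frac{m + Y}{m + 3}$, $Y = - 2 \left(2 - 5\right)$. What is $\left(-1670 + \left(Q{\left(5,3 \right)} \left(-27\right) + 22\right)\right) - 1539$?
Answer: $- \frac{6455}{2} \approx -3227.5$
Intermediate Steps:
$Y = 6$ ($Y = \left(-2\right) \left(-3\right) = 6$)
$Q{\left(k,m \right)} = \frac{6 + m}{3 + m}$ ($Q{\left(k,m \right)} = \frac{m + 6}{m + 3} = \frac{6 + m}{3 + m}$)
$\left(-1670 + \left(Q{\left(5,3 \right)} \left(-27\right) + 22\right)\right) - 1539 = \left(-1670 + \left(\frac{6 + 3}{3 + 3} \left(-27\right) + 22\right)\right) - 1539 = \left(-1670 + \left(\frac{1}{6} \cdot 9 \left(-27\right) + 22\right)\right) - 1539 = \left(-1670 + \left(\frac{3}{2} \left(-27\right) + 22\right)\right) - 1539 = \left(-1670 + \left(- \frac{81}{2} + 22\right)\right) - 1539 = \left(-1670 - \frac{37}{2}\right) - 1539 = - \frac{3377}{2} - 1539 = - \frac{6455}{2}$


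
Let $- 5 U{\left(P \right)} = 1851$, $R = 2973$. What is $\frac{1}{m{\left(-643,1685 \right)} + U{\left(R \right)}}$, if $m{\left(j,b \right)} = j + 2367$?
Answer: $\frac{5}{6769} \approx 0.00073866$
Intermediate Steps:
$U{\left(P \right)} = - \frac{1851}{5}$ ($U{\left(P \right)} = \left(- \frac{1}{5}\right) 1851 = - \frac{1851}{5}$)
$m{\left(j,b \right)} = 2367 + j$
$\frac{1}{m{\left(-643,1685 \right)} + U{\left(R \right)}} = \frac{1}{\left(2367 - 643\right) - \frac{1851}{5}} = \frac{1}{1724 - \frac{1851}{5}} = \frac{1}{\frac{6769}{5}} = \frac{5}{6769}$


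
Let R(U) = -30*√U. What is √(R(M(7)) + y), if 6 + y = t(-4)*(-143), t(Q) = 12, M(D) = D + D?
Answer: √(-1722 - 30*√14) ≈ 42.828*I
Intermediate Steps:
M(D) = 2*D
y = -1722 (y = -6 + 12*(-143) = -6 - 1716 = -1722)
√(R(M(7)) + y) = √(-30*√14 - 1722) = √(-1722 - 30*√14)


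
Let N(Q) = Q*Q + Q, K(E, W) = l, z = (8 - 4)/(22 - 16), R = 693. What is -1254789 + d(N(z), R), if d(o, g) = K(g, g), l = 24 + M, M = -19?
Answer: -1254784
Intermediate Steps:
z = ⅔ (z = 4/6 = 4*(⅙) = ⅔ ≈ 0.66667)
l = 5 (l = 24 - 19 = 5)
K(E, W) = 5
N(Q) = Q + Q² (N(Q) = Q² + Q = Q + Q²)
d(o, g) = 5
-1254789 + d(N(z), R) = -1254789 + 5 = -1254784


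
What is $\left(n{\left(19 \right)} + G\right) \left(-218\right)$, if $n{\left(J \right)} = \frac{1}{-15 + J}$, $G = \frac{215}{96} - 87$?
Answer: $\frac{884317}{48} \approx 18423.0$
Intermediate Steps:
$G = - \frac{8137}{96}$ ($G = 215 \cdot \frac{1}{96} - 87 = \frac{215}{96} - 87 = - \frac{8137}{96} \approx -84.76$)
$\left(n{\left(19 \right)} + G\right) \left(-218\right) = \left(\frac{1}{-15 + 19} - \frac{8137}{96}\right) \left(-218\right) = \left(\frac{1}{4} - \frac{8137}{96}\right) \left(-218\right) = \left(- \frac{8113}{96}\right) \left(-218\right) = \frac{884317}{48}$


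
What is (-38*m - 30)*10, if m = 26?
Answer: -10180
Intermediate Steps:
(-38*m - 30)*10 = (-38*26 - 30)*10 = (-988 - 30)*10 = -1018*10 = -10180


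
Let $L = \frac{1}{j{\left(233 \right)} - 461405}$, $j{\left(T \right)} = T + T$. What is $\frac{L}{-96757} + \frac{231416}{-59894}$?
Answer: $- \frac{5160469749589737}{1335608493724381} \approx -3.8638$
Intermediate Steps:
$j{\left(T \right)} = 2 T$
$L = - \frac{1}{460939}$ ($L = \frac{1}{2 \cdot 233 - 461405} = \frac{1}{466 - 461405} = \frac{1}{-460939} = - \frac{1}{460939} \approx -2.1695 \cdot 10^{-6}$)
$\frac{L}{-96757} + \frac{231416}{-59894} = - \frac{1}{460939 \left(-96757\right)} + \frac{231416}{-59894} = \left(- \frac{1}{460939}\right) \left(- \frac{1}{96757}\right) + 231416 \left(- \frac{1}{59894}\right) = \frac{1}{44599074823} - \frac{115708}{29947} = - \frac{5160469749589737}{1335608493724381}$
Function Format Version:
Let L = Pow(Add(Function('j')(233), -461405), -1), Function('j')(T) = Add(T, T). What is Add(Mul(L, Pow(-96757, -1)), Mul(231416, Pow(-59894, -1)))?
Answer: Rational(-5160469749589737, 1335608493724381) ≈ -3.8638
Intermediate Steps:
Function('j')(T) = Mul(2, T)
L = Rational(-1, 460939) (L = Pow(Add(Mul(2, 233), -461405), -1) = Pow(Add(466, -461405), -1) = Pow(-460939, -1) = Rational(-1, 460939) ≈ -2.1695e-6)
Add(Mul(L, Pow(-96757, -1)), Mul(231416, Pow(-59894, -1))) = Add(Mul(Rational(-1, 460939), Pow(-96757, -1)), Mul(231416, Pow(-59894, -1))) = Add(Mul(Rational(-1, 460939), Rational(-1, 96757)), Mul(231416, Rational(-1, 59894))) = Add(Rational(1, 44599074823), Rational(-115708, 29947)) = Rational(-5160469749589737, 1335608493724381)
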